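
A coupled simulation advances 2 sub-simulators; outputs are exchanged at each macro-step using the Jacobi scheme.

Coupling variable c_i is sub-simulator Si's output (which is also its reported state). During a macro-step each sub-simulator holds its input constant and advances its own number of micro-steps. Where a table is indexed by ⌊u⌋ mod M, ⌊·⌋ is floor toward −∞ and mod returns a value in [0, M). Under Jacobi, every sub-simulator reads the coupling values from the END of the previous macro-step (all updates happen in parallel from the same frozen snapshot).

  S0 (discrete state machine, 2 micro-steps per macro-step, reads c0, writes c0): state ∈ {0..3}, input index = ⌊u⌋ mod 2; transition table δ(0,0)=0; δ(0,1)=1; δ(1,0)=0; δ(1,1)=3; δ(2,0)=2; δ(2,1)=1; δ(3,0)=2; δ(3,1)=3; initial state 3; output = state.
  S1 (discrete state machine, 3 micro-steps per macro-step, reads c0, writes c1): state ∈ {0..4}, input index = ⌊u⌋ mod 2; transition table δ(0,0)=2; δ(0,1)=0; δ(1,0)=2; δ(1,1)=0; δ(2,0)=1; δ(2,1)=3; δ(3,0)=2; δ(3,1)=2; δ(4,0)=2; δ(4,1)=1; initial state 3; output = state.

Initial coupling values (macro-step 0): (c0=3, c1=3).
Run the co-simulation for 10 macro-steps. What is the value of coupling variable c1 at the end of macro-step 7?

macro 1: S0 reads c0=3 → after 2×micro: 3; S1 reads c0=3 → after 3×micro: 2 ⇒ (c0=3, c1=2)
macro 2: S0 reads c0=3 → after 2×micro: 3; S1 reads c0=3 → after 3×micro: 3 ⇒ (c0=3, c1=3)
macro 3: S0 reads c0=3 → after 2×micro: 3; S1 reads c0=3 → after 3×micro: 2 ⇒ (c0=3, c1=2)
macro 4: S0 reads c0=3 → after 2×micro: 3; S1 reads c0=3 → after 3×micro: 3 ⇒ (c0=3, c1=3)
macro 5: S0 reads c0=3 → after 2×micro: 3; S1 reads c0=3 → after 3×micro: 2 ⇒ (c0=3, c1=2)
macro 6: S0 reads c0=3 → after 2×micro: 3; S1 reads c0=3 → after 3×micro: 3 ⇒ (c0=3, c1=3)
macro 7: S0 reads c0=3 → after 2×micro: 3; S1 reads c0=3 → after 3×micro: 2 ⇒ (c0=3, c1=2)
macro 8: S0 reads c0=3 → after 2×micro: 3; S1 reads c0=3 → after 3×micro: 3 ⇒ (c0=3, c1=3)
macro 9: S0 reads c0=3 → after 2×micro: 3; S1 reads c0=3 → after 3×micro: 2 ⇒ (c0=3, c1=2)
macro 10: S0 reads c0=3 → after 2×micro: 3; S1 reads c0=3 → after 3×micro: 3 ⇒ (c0=3, c1=3)

c1 at macro-step 7 = 2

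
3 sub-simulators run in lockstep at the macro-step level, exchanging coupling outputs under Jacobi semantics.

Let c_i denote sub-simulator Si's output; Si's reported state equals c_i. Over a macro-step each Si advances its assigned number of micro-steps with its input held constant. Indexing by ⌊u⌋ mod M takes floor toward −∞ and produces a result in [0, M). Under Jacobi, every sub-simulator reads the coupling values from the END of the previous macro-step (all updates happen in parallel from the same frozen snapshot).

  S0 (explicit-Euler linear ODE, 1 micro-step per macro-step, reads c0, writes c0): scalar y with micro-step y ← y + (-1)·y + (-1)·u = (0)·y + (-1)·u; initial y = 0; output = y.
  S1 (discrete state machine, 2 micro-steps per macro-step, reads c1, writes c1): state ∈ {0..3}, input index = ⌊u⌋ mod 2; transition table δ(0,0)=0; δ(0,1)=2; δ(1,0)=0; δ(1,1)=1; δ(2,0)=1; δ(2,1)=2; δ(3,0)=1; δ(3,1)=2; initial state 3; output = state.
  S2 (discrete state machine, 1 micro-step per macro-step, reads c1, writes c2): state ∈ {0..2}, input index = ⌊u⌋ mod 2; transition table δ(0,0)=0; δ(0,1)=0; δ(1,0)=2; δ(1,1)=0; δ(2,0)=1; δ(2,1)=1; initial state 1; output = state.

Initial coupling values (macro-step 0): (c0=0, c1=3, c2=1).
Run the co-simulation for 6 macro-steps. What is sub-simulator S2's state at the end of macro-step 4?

S2 state at macro-step 4 = 0

macro 1: S0 reads c0=0 → after 1×micro: 0; S1 reads c1=3 → after 2×micro: 2; S2 reads c1=3 → after 1×micro: 0 ⇒ (c0=0, c1=2, c2=0)
macro 2: S0 reads c0=0 → after 1×micro: 0; S1 reads c1=2 → after 2×micro: 0; S2 reads c1=2 → after 1×micro: 0 ⇒ (c0=0, c1=0, c2=0)
macro 3: S0 reads c0=0 → after 1×micro: 0; S1 reads c1=0 → after 2×micro: 0; S2 reads c1=0 → after 1×micro: 0 ⇒ (c0=0, c1=0, c2=0)
macro 4: S0 reads c0=0 → after 1×micro: 0; S1 reads c1=0 → after 2×micro: 0; S2 reads c1=0 → after 1×micro: 0 ⇒ (c0=0, c1=0, c2=0)
macro 5: S0 reads c0=0 → after 1×micro: 0; S1 reads c1=0 → after 2×micro: 0; S2 reads c1=0 → after 1×micro: 0 ⇒ (c0=0, c1=0, c2=0)
macro 6: S0 reads c0=0 → after 1×micro: 0; S1 reads c1=0 → after 2×micro: 0; S2 reads c1=0 → after 1×micro: 0 ⇒ (c0=0, c1=0, c2=0)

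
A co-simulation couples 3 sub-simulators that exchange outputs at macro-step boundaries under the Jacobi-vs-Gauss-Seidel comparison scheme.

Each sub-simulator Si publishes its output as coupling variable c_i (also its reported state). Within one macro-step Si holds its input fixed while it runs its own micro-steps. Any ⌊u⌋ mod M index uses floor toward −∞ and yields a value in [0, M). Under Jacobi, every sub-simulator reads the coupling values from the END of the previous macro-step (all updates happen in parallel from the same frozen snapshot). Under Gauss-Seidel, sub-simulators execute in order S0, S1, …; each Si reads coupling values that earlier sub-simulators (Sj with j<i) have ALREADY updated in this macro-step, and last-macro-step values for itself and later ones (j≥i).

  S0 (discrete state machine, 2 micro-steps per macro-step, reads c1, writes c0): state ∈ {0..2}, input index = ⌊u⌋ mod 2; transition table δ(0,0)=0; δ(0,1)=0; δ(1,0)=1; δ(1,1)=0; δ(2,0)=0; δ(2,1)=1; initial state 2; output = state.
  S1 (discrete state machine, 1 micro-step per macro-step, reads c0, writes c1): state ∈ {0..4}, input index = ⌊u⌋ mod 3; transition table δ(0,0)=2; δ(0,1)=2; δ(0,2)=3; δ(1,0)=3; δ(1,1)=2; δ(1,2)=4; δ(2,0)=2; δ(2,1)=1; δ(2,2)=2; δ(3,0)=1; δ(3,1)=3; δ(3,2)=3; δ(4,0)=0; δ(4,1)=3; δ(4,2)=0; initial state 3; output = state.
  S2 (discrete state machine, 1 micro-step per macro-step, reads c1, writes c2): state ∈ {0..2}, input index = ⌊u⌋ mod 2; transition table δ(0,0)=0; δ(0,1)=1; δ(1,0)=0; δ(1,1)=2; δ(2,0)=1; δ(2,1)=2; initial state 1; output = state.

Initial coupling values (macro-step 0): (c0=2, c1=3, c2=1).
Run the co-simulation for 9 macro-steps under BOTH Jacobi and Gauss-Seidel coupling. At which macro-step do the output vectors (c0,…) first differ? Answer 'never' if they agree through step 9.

[Jacobi] macro 1: S0 reads c1=3 → after 2×micro: 0; S1 reads c0=2 → after 1×micro: 3; S2 reads c1=3 → after 1×micro: 2 ⇒ (c0=0, c1=3, c2=2)
[Jacobi] macro 2: S0 reads c1=3 → after 2×micro: 0; S1 reads c0=0 → after 1×micro: 1; S2 reads c1=3 → after 1×micro: 2 ⇒ (c0=0, c1=1, c2=2)
[Jacobi] macro 3: S0 reads c1=1 → after 2×micro: 0; S1 reads c0=0 → after 1×micro: 3; S2 reads c1=1 → after 1×micro: 2 ⇒ (c0=0, c1=3, c2=2)
[Jacobi] macro 4: S0 reads c1=3 → after 2×micro: 0; S1 reads c0=0 → after 1×micro: 1; S2 reads c1=3 → after 1×micro: 2 ⇒ (c0=0, c1=1, c2=2)
[Jacobi] macro 5: S0 reads c1=1 → after 2×micro: 0; S1 reads c0=0 → after 1×micro: 3; S2 reads c1=1 → after 1×micro: 2 ⇒ (c0=0, c1=3, c2=2)
[Jacobi] macro 6: S0 reads c1=3 → after 2×micro: 0; S1 reads c0=0 → after 1×micro: 1; S2 reads c1=3 → after 1×micro: 2 ⇒ (c0=0, c1=1, c2=2)
[Jacobi] macro 7: S0 reads c1=1 → after 2×micro: 0; S1 reads c0=0 → after 1×micro: 3; S2 reads c1=1 → after 1×micro: 2 ⇒ (c0=0, c1=3, c2=2)
[Jacobi] macro 8: S0 reads c1=3 → after 2×micro: 0; S1 reads c0=0 → after 1×micro: 1; S2 reads c1=3 → after 1×micro: 2 ⇒ (c0=0, c1=1, c2=2)
[Jacobi] macro 9: S0 reads c1=1 → after 2×micro: 0; S1 reads c0=0 → after 1×micro: 3; S2 reads c1=1 → after 1×micro: 2 ⇒ (c0=0, c1=3, c2=2)
[Gauss-Seidel] macro 1: S0 reads c1=3 → after 2×micro: 0; S1 reads c0=0 → after 1×micro: 1; S2 reads c1=1 → after 1×micro: 2 ⇒ (c0=0, c1=1, c2=2)
[Gauss-Seidel] macro 2: S0 reads c1=1 → after 2×micro: 0; S1 reads c0=0 → after 1×micro: 3; S2 reads c1=3 → after 1×micro: 2 ⇒ (c0=0, c1=3, c2=2)
[Gauss-Seidel] macro 3: S0 reads c1=3 → after 2×micro: 0; S1 reads c0=0 → after 1×micro: 1; S2 reads c1=1 → after 1×micro: 2 ⇒ (c0=0, c1=1, c2=2)
[Gauss-Seidel] macro 4: S0 reads c1=1 → after 2×micro: 0; S1 reads c0=0 → after 1×micro: 3; S2 reads c1=3 → after 1×micro: 2 ⇒ (c0=0, c1=3, c2=2)
[Gauss-Seidel] macro 5: S0 reads c1=3 → after 2×micro: 0; S1 reads c0=0 → after 1×micro: 1; S2 reads c1=1 → after 1×micro: 2 ⇒ (c0=0, c1=1, c2=2)
[Gauss-Seidel] macro 6: S0 reads c1=1 → after 2×micro: 0; S1 reads c0=0 → after 1×micro: 3; S2 reads c1=3 → after 1×micro: 2 ⇒ (c0=0, c1=3, c2=2)
[Gauss-Seidel] macro 7: S0 reads c1=3 → after 2×micro: 0; S1 reads c0=0 → after 1×micro: 1; S2 reads c1=1 → after 1×micro: 2 ⇒ (c0=0, c1=1, c2=2)
[Gauss-Seidel] macro 8: S0 reads c1=1 → after 2×micro: 0; S1 reads c0=0 → after 1×micro: 3; S2 reads c1=3 → after 1×micro: 2 ⇒ (c0=0, c1=3, c2=2)
[Gauss-Seidel] macro 9: S0 reads c1=3 → after 2×micro: 0; S1 reads c0=0 → after 1×micro: 1; S2 reads c1=1 → after 1×micro: 2 ⇒ (c0=0, c1=1, c2=2)

first divergence at macro-step: 1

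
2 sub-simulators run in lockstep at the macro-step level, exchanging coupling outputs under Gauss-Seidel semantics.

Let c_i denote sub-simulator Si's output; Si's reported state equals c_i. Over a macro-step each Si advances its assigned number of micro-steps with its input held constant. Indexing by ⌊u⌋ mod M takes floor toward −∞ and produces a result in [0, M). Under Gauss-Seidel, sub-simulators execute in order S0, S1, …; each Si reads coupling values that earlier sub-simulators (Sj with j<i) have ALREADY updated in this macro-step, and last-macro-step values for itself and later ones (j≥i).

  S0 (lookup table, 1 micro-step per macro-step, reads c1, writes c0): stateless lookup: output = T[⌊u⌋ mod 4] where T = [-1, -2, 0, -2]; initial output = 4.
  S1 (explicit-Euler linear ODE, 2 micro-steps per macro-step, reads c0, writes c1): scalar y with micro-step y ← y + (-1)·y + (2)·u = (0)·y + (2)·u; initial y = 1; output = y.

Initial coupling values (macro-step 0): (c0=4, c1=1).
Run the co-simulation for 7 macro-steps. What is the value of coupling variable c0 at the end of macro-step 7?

macro 1: S0 reads c1=1 → after 1×micro: -2; S1 reads c0=-2 → after 2×micro: -4 ⇒ (c0=-2, c1=-4)
macro 2: S0 reads c1=-4 → after 1×micro: -1; S1 reads c0=-1 → after 2×micro: -2 ⇒ (c0=-1, c1=-2)
macro 3: S0 reads c1=-2 → after 1×micro: 0; S1 reads c0=0 → after 2×micro: 0 ⇒ (c0=0, c1=0)
macro 4: S0 reads c1=0 → after 1×micro: -1; S1 reads c0=-1 → after 2×micro: -2 ⇒ (c0=-1, c1=-2)
macro 5: S0 reads c1=-2 → after 1×micro: 0; S1 reads c0=0 → after 2×micro: 0 ⇒ (c0=0, c1=0)
macro 6: S0 reads c1=0 → after 1×micro: -1; S1 reads c0=-1 → after 2×micro: -2 ⇒ (c0=-1, c1=-2)
macro 7: S0 reads c1=-2 → after 1×micro: 0; S1 reads c0=0 → after 2×micro: 0 ⇒ (c0=0, c1=0)

c0 at macro-step 7 = 0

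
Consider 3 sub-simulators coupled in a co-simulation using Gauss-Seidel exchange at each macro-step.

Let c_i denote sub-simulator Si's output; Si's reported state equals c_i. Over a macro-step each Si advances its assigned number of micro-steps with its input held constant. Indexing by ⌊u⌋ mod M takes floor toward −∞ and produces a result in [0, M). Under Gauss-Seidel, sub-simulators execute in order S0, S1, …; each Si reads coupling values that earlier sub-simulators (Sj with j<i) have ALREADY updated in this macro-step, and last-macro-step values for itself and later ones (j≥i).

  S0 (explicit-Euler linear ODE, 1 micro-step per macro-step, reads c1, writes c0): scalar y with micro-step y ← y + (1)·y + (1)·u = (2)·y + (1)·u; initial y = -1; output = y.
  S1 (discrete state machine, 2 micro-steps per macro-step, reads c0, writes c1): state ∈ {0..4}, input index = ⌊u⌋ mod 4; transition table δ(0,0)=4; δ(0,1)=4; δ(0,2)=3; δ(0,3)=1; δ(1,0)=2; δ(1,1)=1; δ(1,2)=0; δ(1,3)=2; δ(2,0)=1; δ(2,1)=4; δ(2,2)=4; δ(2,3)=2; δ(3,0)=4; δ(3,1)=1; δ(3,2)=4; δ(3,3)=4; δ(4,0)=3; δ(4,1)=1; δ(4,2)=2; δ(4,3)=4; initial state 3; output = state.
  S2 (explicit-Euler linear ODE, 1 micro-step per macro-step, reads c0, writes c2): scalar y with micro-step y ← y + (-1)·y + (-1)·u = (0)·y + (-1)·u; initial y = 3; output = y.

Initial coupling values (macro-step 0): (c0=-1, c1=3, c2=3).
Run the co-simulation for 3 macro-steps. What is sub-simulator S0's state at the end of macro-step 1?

S0 state at macro-step 1 = 1

macro 1: S0 reads c1=3 → after 1×micro: 1; S1 reads c0=1 → after 2×micro: 1; S2 reads c0=1 → after 1×micro: -1 ⇒ (c0=1, c1=1, c2=-1)
macro 2: S0 reads c1=1 → after 1×micro: 3; S1 reads c0=3 → after 2×micro: 2; S2 reads c0=3 → after 1×micro: -3 ⇒ (c0=3, c1=2, c2=-3)
macro 3: S0 reads c1=2 → after 1×micro: 8; S1 reads c0=8 → after 2×micro: 2; S2 reads c0=8 → after 1×micro: -8 ⇒ (c0=8, c1=2, c2=-8)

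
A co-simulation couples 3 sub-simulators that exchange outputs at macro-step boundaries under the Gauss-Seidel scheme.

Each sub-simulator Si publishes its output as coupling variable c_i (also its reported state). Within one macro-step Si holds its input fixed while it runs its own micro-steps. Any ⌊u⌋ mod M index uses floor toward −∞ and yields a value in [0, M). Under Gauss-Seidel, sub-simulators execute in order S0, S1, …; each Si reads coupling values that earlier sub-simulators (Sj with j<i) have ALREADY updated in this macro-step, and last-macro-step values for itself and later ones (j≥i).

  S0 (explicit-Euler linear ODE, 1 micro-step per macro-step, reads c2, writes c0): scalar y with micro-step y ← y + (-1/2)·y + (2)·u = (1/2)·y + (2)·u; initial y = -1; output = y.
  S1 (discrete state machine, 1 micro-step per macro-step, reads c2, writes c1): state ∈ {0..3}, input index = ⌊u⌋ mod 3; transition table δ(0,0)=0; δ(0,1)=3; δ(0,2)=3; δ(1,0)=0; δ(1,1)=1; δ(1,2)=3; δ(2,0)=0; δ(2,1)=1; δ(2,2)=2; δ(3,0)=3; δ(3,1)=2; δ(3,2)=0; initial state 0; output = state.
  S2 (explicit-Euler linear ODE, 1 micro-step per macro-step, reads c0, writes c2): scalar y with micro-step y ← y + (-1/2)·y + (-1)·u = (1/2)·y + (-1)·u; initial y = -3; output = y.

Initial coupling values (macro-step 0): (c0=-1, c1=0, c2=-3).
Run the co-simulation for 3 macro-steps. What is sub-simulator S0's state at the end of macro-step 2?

S0 state at macro-step 2 = 27/4

macro 1: S0 reads c2=-3 → after 1×micro: -13/2; S1 reads c2=-3 → after 1×micro: 0; S2 reads c0=-13/2 → after 1×micro: 5 ⇒ (c0=-13/2, c1=0, c2=5)
macro 2: S0 reads c2=5 → after 1×micro: 27/4; S1 reads c2=5 → after 1×micro: 3; S2 reads c0=27/4 → after 1×micro: -17/4 ⇒ (c0=27/4, c1=3, c2=-17/4)
macro 3: S0 reads c2=-17/4 → after 1×micro: -41/8; S1 reads c2=-17/4 → after 1×micro: 2; S2 reads c0=-41/8 → after 1×micro: 3 ⇒ (c0=-41/8, c1=2, c2=3)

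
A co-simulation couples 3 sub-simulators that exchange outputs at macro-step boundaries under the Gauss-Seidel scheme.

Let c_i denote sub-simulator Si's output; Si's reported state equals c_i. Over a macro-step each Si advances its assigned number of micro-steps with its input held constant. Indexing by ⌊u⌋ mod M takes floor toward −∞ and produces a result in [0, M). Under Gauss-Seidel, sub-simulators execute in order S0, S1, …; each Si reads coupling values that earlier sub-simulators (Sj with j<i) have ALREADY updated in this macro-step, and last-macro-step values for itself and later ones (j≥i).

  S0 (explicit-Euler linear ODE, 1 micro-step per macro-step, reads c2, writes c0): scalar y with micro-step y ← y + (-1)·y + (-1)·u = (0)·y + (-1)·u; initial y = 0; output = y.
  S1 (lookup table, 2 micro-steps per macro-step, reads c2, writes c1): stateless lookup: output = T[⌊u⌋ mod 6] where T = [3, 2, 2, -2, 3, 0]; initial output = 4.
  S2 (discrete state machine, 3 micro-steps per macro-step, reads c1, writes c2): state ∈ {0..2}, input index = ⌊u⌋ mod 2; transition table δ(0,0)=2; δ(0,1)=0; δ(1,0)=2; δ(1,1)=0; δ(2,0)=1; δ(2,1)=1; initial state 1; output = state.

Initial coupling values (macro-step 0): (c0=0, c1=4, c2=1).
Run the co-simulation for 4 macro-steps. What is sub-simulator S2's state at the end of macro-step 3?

S2 state at macro-step 3 = 2

macro 1: S0 reads c2=1 → after 1×micro: -1; S1 reads c2=1 → after 2×micro: 2; S2 reads c1=2 → after 3×micro: 2 ⇒ (c0=-1, c1=2, c2=2)
macro 2: S0 reads c2=2 → after 1×micro: -2; S1 reads c2=2 → after 2×micro: 2; S2 reads c1=2 → after 3×micro: 1 ⇒ (c0=-2, c1=2, c2=1)
macro 3: S0 reads c2=1 → after 1×micro: -1; S1 reads c2=1 → after 2×micro: 2; S2 reads c1=2 → after 3×micro: 2 ⇒ (c0=-1, c1=2, c2=2)
macro 4: S0 reads c2=2 → after 1×micro: -2; S1 reads c2=2 → after 2×micro: 2; S2 reads c1=2 → after 3×micro: 1 ⇒ (c0=-2, c1=2, c2=1)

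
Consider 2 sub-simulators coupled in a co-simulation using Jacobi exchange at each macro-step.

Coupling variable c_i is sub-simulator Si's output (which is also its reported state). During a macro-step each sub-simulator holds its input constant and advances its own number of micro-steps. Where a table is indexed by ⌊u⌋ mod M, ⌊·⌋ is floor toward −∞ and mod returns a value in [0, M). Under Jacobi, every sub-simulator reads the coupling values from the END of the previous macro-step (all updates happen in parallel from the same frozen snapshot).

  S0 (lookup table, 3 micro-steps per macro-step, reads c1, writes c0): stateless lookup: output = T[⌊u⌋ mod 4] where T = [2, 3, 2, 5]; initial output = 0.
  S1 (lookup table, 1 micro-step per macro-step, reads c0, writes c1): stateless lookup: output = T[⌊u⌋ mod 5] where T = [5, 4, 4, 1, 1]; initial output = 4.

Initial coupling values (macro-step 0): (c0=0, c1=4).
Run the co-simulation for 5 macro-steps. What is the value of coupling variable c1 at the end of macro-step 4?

c1 at macro-step 4 = 4

macro 1: S0 reads c1=4 → after 3×micro: 2; S1 reads c0=0 → after 1×micro: 5 ⇒ (c0=2, c1=5)
macro 2: S0 reads c1=5 → after 3×micro: 3; S1 reads c0=2 → after 1×micro: 4 ⇒ (c0=3, c1=4)
macro 3: S0 reads c1=4 → after 3×micro: 2; S1 reads c0=3 → after 1×micro: 1 ⇒ (c0=2, c1=1)
macro 4: S0 reads c1=1 → after 3×micro: 3; S1 reads c0=2 → after 1×micro: 4 ⇒ (c0=3, c1=4)
macro 5: S0 reads c1=4 → after 3×micro: 2; S1 reads c0=3 → after 1×micro: 1 ⇒ (c0=2, c1=1)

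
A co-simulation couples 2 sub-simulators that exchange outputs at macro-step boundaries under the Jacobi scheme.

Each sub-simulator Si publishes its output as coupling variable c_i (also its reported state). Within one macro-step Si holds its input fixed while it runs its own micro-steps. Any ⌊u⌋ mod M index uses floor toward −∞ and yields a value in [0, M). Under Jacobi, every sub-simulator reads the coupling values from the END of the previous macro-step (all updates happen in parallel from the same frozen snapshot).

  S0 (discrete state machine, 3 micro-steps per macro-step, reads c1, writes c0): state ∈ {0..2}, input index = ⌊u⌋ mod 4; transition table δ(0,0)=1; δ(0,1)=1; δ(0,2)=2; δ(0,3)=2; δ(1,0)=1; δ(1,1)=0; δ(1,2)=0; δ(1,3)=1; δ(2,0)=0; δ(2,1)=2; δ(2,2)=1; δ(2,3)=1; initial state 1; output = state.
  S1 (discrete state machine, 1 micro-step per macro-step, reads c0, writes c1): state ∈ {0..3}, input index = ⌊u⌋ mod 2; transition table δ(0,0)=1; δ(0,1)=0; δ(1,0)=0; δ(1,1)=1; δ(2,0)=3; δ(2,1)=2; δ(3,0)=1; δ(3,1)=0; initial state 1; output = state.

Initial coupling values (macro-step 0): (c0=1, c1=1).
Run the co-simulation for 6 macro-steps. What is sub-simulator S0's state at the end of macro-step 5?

S0 state at macro-step 5 = 1

macro 1: S0 reads c1=1 → after 3×micro: 0; S1 reads c0=1 → after 1×micro: 1 ⇒ (c0=0, c1=1)
macro 2: S0 reads c1=1 → after 3×micro: 1; S1 reads c0=0 → after 1×micro: 0 ⇒ (c0=1, c1=0)
macro 3: S0 reads c1=0 → after 3×micro: 1; S1 reads c0=1 → after 1×micro: 0 ⇒ (c0=1, c1=0)
macro 4: S0 reads c1=0 → after 3×micro: 1; S1 reads c0=1 → after 1×micro: 0 ⇒ (c0=1, c1=0)
macro 5: S0 reads c1=0 → after 3×micro: 1; S1 reads c0=1 → after 1×micro: 0 ⇒ (c0=1, c1=0)
macro 6: S0 reads c1=0 → after 3×micro: 1; S1 reads c0=1 → after 1×micro: 0 ⇒ (c0=1, c1=0)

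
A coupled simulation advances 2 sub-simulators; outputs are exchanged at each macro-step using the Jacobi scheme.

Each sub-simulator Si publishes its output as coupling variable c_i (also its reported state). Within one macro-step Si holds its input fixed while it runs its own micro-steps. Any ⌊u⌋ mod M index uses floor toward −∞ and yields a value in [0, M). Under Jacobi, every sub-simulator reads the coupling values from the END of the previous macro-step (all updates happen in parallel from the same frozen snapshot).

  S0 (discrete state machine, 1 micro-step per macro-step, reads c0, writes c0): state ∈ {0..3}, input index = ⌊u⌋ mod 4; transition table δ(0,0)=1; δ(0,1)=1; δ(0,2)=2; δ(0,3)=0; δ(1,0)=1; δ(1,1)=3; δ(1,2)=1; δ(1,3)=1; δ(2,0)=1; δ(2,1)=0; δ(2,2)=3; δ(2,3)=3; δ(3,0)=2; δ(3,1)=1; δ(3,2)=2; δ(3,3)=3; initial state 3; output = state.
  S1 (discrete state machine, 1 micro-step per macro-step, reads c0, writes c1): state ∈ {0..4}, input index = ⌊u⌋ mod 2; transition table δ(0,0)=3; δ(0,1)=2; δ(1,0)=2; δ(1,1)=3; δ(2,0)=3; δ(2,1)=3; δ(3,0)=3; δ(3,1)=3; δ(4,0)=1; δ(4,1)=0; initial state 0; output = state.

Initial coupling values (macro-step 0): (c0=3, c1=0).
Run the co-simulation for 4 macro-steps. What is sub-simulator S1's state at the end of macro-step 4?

S1 state at macro-step 4 = 3

macro 1: S0 reads c0=3 → after 1×micro: 3; S1 reads c0=3 → after 1×micro: 2 ⇒ (c0=3, c1=2)
macro 2: S0 reads c0=3 → after 1×micro: 3; S1 reads c0=3 → after 1×micro: 3 ⇒ (c0=3, c1=3)
macro 3: S0 reads c0=3 → after 1×micro: 3; S1 reads c0=3 → after 1×micro: 3 ⇒ (c0=3, c1=3)
macro 4: S0 reads c0=3 → after 1×micro: 3; S1 reads c0=3 → after 1×micro: 3 ⇒ (c0=3, c1=3)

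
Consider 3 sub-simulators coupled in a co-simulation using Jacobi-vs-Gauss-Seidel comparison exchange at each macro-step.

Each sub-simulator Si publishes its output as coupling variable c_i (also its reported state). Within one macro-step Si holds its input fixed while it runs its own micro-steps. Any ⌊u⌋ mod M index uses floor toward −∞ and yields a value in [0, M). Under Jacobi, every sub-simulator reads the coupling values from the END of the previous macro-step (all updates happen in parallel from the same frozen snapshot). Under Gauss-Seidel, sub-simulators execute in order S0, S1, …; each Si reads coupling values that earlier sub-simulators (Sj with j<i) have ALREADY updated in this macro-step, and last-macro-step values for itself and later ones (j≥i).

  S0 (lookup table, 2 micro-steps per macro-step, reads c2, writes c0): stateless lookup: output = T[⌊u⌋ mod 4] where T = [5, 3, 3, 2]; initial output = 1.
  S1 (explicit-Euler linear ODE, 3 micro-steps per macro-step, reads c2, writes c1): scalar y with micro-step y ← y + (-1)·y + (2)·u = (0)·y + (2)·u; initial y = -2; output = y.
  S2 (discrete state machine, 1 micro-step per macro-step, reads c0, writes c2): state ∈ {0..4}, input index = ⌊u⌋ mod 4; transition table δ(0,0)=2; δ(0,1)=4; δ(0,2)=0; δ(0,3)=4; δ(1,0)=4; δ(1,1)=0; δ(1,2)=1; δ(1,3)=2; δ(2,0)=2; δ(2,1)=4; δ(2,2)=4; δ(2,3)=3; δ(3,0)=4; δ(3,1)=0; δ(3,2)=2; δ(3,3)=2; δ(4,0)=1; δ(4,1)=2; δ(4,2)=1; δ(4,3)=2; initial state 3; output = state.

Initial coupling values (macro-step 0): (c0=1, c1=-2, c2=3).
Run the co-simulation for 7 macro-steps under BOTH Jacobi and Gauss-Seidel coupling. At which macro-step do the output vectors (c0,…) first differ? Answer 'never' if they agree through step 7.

first divergence at macro-step: 1

[Jacobi] macro 1: S0 reads c2=3 → after 2×micro: 2; S1 reads c2=3 → after 3×micro: 6; S2 reads c0=1 → after 1×micro: 0 ⇒ (c0=2, c1=6, c2=0)
[Jacobi] macro 2: S0 reads c2=0 → after 2×micro: 5; S1 reads c2=0 → after 3×micro: 0; S2 reads c0=2 → after 1×micro: 0 ⇒ (c0=5, c1=0, c2=0)
[Jacobi] macro 3: S0 reads c2=0 → after 2×micro: 5; S1 reads c2=0 → after 3×micro: 0; S2 reads c0=5 → after 1×micro: 4 ⇒ (c0=5, c1=0, c2=4)
[Jacobi] macro 4: S0 reads c2=4 → after 2×micro: 5; S1 reads c2=4 → after 3×micro: 8; S2 reads c0=5 → after 1×micro: 2 ⇒ (c0=5, c1=8, c2=2)
[Jacobi] macro 5: S0 reads c2=2 → after 2×micro: 3; S1 reads c2=2 → after 3×micro: 4; S2 reads c0=5 → after 1×micro: 4 ⇒ (c0=3, c1=4, c2=4)
[Jacobi] macro 6: S0 reads c2=4 → after 2×micro: 5; S1 reads c2=4 → after 3×micro: 8; S2 reads c0=3 → after 1×micro: 2 ⇒ (c0=5, c1=8, c2=2)
[Jacobi] macro 7: S0 reads c2=2 → after 2×micro: 3; S1 reads c2=2 → after 3×micro: 4; S2 reads c0=5 → after 1×micro: 4 ⇒ (c0=3, c1=4, c2=4)
[Gauss-Seidel] macro 1: S0 reads c2=3 → after 2×micro: 2; S1 reads c2=3 → after 3×micro: 6; S2 reads c0=2 → after 1×micro: 2 ⇒ (c0=2, c1=6, c2=2)
[Gauss-Seidel] macro 2: S0 reads c2=2 → after 2×micro: 3; S1 reads c2=2 → after 3×micro: 4; S2 reads c0=3 → after 1×micro: 3 ⇒ (c0=3, c1=4, c2=3)
[Gauss-Seidel] macro 3: S0 reads c2=3 → after 2×micro: 2; S1 reads c2=3 → after 3×micro: 6; S2 reads c0=2 → after 1×micro: 2 ⇒ (c0=2, c1=6, c2=2)
[Gauss-Seidel] macro 4: S0 reads c2=2 → after 2×micro: 3; S1 reads c2=2 → after 3×micro: 4; S2 reads c0=3 → after 1×micro: 3 ⇒ (c0=3, c1=4, c2=3)
[Gauss-Seidel] macro 5: S0 reads c2=3 → after 2×micro: 2; S1 reads c2=3 → after 3×micro: 6; S2 reads c0=2 → after 1×micro: 2 ⇒ (c0=2, c1=6, c2=2)
[Gauss-Seidel] macro 6: S0 reads c2=2 → after 2×micro: 3; S1 reads c2=2 → after 3×micro: 4; S2 reads c0=3 → after 1×micro: 3 ⇒ (c0=3, c1=4, c2=3)
[Gauss-Seidel] macro 7: S0 reads c2=3 → after 2×micro: 2; S1 reads c2=3 → after 3×micro: 6; S2 reads c0=2 → after 1×micro: 2 ⇒ (c0=2, c1=6, c2=2)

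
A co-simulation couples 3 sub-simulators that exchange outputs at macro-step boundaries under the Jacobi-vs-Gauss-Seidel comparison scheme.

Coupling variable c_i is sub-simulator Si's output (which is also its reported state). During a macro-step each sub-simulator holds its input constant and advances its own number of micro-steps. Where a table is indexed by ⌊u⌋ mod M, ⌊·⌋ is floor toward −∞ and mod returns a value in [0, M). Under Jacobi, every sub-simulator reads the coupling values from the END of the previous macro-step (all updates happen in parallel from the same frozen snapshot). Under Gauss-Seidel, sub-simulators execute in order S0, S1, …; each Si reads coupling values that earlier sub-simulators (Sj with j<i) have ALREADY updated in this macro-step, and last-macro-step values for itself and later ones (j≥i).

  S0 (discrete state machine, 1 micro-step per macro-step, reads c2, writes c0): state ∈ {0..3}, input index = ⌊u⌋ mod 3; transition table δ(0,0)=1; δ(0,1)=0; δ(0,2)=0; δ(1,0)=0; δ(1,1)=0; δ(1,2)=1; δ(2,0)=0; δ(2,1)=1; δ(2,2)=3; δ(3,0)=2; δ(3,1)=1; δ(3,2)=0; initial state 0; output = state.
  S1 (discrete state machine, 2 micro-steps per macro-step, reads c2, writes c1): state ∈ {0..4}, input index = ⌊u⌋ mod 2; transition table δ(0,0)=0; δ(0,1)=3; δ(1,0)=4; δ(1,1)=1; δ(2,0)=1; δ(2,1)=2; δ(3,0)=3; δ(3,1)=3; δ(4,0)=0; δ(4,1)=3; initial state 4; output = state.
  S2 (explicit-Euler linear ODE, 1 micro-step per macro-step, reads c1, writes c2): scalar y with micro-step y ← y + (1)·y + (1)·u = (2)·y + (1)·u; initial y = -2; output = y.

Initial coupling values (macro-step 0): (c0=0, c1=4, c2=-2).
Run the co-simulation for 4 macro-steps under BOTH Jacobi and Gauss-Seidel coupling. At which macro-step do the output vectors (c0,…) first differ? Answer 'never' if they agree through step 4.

first divergence at macro-step: 1

[Jacobi] macro 1: S0 reads c2=-2 → after 1×micro: 0; S1 reads c2=-2 → after 2×micro: 0; S2 reads c1=4 → after 1×micro: 0 ⇒ (c0=0, c1=0, c2=0)
[Jacobi] macro 2: S0 reads c2=0 → after 1×micro: 1; S1 reads c2=0 → after 2×micro: 0; S2 reads c1=0 → after 1×micro: 0 ⇒ (c0=1, c1=0, c2=0)
[Jacobi] macro 3: S0 reads c2=0 → after 1×micro: 0; S1 reads c2=0 → after 2×micro: 0; S2 reads c1=0 → after 1×micro: 0 ⇒ (c0=0, c1=0, c2=0)
[Jacobi] macro 4: S0 reads c2=0 → after 1×micro: 1; S1 reads c2=0 → after 2×micro: 0; S2 reads c1=0 → after 1×micro: 0 ⇒ (c0=1, c1=0, c2=0)
[Gauss-Seidel] macro 1: S0 reads c2=-2 → after 1×micro: 0; S1 reads c2=-2 → after 2×micro: 0; S2 reads c1=0 → after 1×micro: -4 ⇒ (c0=0, c1=0, c2=-4)
[Gauss-Seidel] macro 2: S0 reads c2=-4 → after 1×micro: 0; S1 reads c2=-4 → after 2×micro: 0; S2 reads c1=0 → after 1×micro: -8 ⇒ (c0=0, c1=0, c2=-8)
[Gauss-Seidel] macro 3: S0 reads c2=-8 → after 1×micro: 0; S1 reads c2=-8 → after 2×micro: 0; S2 reads c1=0 → after 1×micro: -16 ⇒ (c0=0, c1=0, c2=-16)
[Gauss-Seidel] macro 4: S0 reads c2=-16 → after 1×micro: 0; S1 reads c2=-16 → after 2×micro: 0; S2 reads c1=0 → after 1×micro: -32 ⇒ (c0=0, c1=0, c2=-32)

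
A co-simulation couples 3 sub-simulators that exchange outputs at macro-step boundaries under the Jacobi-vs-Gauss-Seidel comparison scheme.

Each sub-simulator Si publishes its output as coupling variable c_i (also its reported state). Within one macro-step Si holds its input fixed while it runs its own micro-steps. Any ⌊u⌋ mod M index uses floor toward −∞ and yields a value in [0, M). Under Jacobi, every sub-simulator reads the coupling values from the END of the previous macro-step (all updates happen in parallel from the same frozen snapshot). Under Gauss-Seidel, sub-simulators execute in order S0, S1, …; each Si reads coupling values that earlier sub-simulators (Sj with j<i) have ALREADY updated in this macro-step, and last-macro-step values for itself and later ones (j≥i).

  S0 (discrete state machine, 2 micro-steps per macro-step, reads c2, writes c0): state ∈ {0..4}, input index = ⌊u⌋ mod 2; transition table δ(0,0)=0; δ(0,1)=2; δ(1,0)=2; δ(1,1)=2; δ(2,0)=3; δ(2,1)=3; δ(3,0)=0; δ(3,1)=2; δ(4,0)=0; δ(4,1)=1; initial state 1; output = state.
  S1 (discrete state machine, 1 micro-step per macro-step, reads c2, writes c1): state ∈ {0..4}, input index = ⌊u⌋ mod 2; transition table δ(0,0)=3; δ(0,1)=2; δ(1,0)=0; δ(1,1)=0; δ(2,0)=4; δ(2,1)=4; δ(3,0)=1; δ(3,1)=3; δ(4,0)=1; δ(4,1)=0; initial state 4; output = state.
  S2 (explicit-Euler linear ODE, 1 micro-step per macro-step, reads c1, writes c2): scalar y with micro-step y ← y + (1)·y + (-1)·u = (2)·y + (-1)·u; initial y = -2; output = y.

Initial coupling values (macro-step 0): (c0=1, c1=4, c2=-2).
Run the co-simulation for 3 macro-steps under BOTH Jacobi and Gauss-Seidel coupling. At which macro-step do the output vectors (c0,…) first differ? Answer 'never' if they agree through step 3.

[Jacobi] macro 1: S0 reads c2=-2 → after 2×micro: 3; S1 reads c2=-2 → after 1×micro: 1; S2 reads c1=4 → after 1×micro: -8 ⇒ (c0=3, c1=1, c2=-8)
[Jacobi] macro 2: S0 reads c2=-8 → after 2×micro: 0; S1 reads c2=-8 → after 1×micro: 0; S2 reads c1=1 → after 1×micro: -17 ⇒ (c0=0, c1=0, c2=-17)
[Jacobi] macro 3: S0 reads c2=-17 → after 2×micro: 3; S1 reads c2=-17 → after 1×micro: 2; S2 reads c1=0 → after 1×micro: -34 ⇒ (c0=3, c1=2, c2=-34)
[Gauss-Seidel] macro 1: S0 reads c2=-2 → after 2×micro: 3; S1 reads c2=-2 → after 1×micro: 1; S2 reads c1=1 → after 1×micro: -5 ⇒ (c0=3, c1=1, c2=-5)
[Gauss-Seidel] macro 2: S0 reads c2=-5 → after 2×micro: 3; S1 reads c2=-5 → after 1×micro: 0; S2 reads c1=0 → after 1×micro: -10 ⇒ (c0=3, c1=0, c2=-10)
[Gauss-Seidel] macro 3: S0 reads c2=-10 → after 2×micro: 0; S1 reads c2=-10 → after 1×micro: 3; S2 reads c1=3 → after 1×micro: -23 ⇒ (c0=0, c1=3, c2=-23)

first divergence at macro-step: 1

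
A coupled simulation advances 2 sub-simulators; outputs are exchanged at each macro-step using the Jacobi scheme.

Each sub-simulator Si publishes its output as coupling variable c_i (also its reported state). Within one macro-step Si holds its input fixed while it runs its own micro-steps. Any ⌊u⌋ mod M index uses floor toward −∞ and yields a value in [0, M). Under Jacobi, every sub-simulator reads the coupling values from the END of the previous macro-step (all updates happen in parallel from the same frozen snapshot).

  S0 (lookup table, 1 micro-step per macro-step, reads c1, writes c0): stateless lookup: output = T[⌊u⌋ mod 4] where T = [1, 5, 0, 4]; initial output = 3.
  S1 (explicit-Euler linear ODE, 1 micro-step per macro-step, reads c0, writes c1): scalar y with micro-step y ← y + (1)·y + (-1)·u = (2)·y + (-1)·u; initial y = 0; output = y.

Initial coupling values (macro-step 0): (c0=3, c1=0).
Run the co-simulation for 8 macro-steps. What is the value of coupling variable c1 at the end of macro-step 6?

c1 at macro-step 6 = -187

macro 1: S0 reads c1=0 → after 1×micro: 1; S1 reads c0=3 → after 1×micro: -3 ⇒ (c0=1, c1=-3)
macro 2: S0 reads c1=-3 → after 1×micro: 5; S1 reads c0=1 → after 1×micro: -7 ⇒ (c0=5, c1=-7)
macro 3: S0 reads c1=-7 → after 1×micro: 5; S1 reads c0=5 → after 1×micro: -19 ⇒ (c0=5, c1=-19)
macro 4: S0 reads c1=-19 → after 1×micro: 5; S1 reads c0=5 → after 1×micro: -43 ⇒ (c0=5, c1=-43)
macro 5: S0 reads c1=-43 → after 1×micro: 5; S1 reads c0=5 → after 1×micro: -91 ⇒ (c0=5, c1=-91)
macro 6: S0 reads c1=-91 → after 1×micro: 5; S1 reads c0=5 → after 1×micro: -187 ⇒ (c0=5, c1=-187)
macro 7: S0 reads c1=-187 → after 1×micro: 5; S1 reads c0=5 → after 1×micro: -379 ⇒ (c0=5, c1=-379)
macro 8: S0 reads c1=-379 → after 1×micro: 5; S1 reads c0=5 → after 1×micro: -763 ⇒ (c0=5, c1=-763)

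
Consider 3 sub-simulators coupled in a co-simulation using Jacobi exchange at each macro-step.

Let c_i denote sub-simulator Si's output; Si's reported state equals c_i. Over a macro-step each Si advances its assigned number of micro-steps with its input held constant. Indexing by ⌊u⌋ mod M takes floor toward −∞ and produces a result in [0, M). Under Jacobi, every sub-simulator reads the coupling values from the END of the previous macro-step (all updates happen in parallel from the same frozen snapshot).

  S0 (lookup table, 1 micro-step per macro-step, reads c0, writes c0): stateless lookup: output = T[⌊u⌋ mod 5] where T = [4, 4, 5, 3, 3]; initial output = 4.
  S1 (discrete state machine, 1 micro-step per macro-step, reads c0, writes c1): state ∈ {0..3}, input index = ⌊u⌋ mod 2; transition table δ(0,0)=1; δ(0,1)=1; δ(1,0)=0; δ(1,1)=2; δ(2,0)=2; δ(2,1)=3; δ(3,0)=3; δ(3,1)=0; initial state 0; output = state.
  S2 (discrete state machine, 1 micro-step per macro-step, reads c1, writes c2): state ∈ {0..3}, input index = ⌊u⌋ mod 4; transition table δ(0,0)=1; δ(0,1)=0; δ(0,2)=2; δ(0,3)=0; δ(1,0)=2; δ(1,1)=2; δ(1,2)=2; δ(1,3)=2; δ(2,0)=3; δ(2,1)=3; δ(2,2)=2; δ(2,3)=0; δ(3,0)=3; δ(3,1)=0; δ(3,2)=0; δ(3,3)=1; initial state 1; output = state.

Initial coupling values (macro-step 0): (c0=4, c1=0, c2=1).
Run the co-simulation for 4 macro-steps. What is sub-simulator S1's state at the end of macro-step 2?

S1 state at macro-step 2 = 2

macro 1: S0 reads c0=4 → after 1×micro: 3; S1 reads c0=4 → after 1×micro: 1; S2 reads c1=0 → after 1×micro: 2 ⇒ (c0=3, c1=1, c2=2)
macro 2: S0 reads c0=3 → after 1×micro: 3; S1 reads c0=3 → after 1×micro: 2; S2 reads c1=1 → after 1×micro: 3 ⇒ (c0=3, c1=2, c2=3)
macro 3: S0 reads c0=3 → after 1×micro: 3; S1 reads c0=3 → after 1×micro: 3; S2 reads c1=2 → after 1×micro: 0 ⇒ (c0=3, c1=3, c2=0)
macro 4: S0 reads c0=3 → after 1×micro: 3; S1 reads c0=3 → after 1×micro: 0; S2 reads c1=3 → after 1×micro: 0 ⇒ (c0=3, c1=0, c2=0)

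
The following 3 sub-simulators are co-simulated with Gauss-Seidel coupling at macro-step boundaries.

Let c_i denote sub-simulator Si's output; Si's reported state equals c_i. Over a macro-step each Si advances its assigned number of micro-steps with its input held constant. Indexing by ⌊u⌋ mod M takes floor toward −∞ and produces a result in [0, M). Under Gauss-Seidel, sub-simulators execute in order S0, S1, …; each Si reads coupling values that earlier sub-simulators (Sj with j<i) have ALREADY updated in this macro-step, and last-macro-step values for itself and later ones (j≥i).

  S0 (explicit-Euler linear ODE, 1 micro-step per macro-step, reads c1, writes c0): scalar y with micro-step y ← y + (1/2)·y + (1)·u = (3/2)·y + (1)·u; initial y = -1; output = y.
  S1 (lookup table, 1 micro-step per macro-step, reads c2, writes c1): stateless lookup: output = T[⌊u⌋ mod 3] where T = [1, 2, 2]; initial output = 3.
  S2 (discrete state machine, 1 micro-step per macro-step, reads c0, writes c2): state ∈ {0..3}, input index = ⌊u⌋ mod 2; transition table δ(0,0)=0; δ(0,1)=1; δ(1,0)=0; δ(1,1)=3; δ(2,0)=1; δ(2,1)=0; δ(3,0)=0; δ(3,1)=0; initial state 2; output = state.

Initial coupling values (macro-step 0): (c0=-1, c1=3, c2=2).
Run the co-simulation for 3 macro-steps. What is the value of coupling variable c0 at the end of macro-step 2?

c0 at macro-step 2 = 17/4

macro 1: S0 reads c1=3 → after 1×micro: 3/2; S1 reads c2=2 → after 1×micro: 2; S2 reads c0=3/2 → after 1×micro: 0 ⇒ (c0=3/2, c1=2, c2=0)
macro 2: S0 reads c1=2 → after 1×micro: 17/4; S1 reads c2=0 → after 1×micro: 1; S2 reads c0=17/4 → after 1×micro: 0 ⇒ (c0=17/4, c1=1, c2=0)
macro 3: S0 reads c1=1 → after 1×micro: 59/8; S1 reads c2=0 → after 1×micro: 1; S2 reads c0=59/8 → after 1×micro: 1 ⇒ (c0=59/8, c1=1, c2=1)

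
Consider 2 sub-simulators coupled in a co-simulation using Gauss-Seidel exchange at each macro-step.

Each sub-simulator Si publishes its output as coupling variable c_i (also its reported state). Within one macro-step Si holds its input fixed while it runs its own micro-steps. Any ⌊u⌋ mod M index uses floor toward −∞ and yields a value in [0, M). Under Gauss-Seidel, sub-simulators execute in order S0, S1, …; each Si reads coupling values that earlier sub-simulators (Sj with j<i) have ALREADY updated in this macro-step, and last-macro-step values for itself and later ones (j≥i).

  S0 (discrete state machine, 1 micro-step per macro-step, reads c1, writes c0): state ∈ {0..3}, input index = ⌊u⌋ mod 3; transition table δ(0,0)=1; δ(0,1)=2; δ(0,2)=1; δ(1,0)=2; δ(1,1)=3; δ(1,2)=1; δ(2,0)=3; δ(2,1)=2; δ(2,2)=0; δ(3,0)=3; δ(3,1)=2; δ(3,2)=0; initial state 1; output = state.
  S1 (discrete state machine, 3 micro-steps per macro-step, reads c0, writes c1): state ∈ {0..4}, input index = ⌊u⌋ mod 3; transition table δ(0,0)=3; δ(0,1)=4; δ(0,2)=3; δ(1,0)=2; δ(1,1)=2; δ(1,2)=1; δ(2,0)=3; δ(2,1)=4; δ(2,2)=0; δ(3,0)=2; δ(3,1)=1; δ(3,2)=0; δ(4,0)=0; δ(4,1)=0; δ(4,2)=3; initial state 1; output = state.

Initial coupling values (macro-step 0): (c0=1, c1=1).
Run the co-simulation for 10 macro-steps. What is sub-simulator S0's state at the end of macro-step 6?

macro 1: S0 reads c1=1 → after 1×micro: 3; S1 reads c0=3 → after 3×micro: 2 ⇒ (c0=3, c1=2)
macro 2: S0 reads c1=2 → after 1×micro: 0; S1 reads c0=0 → after 3×micro: 3 ⇒ (c0=0, c1=3)
macro 3: S0 reads c1=3 → after 1×micro: 1; S1 reads c0=1 → after 3×micro: 4 ⇒ (c0=1, c1=4)
macro 4: S0 reads c1=4 → after 1×micro: 3; S1 reads c0=3 → after 3×micro: 2 ⇒ (c0=3, c1=2)
macro 5: S0 reads c1=2 → after 1×micro: 0; S1 reads c0=0 → after 3×micro: 3 ⇒ (c0=0, c1=3)
macro 6: S0 reads c1=3 → after 1×micro: 1; S1 reads c0=1 → after 3×micro: 4 ⇒ (c0=1, c1=4)
macro 7: S0 reads c1=4 → after 1×micro: 3; S1 reads c0=3 → after 3×micro: 2 ⇒ (c0=3, c1=2)
macro 8: S0 reads c1=2 → after 1×micro: 0; S1 reads c0=0 → after 3×micro: 3 ⇒ (c0=0, c1=3)
macro 9: S0 reads c1=3 → after 1×micro: 1; S1 reads c0=1 → after 3×micro: 4 ⇒ (c0=1, c1=4)
macro 10: S0 reads c1=4 → after 1×micro: 3; S1 reads c0=3 → after 3×micro: 2 ⇒ (c0=3, c1=2)

S0 state at macro-step 6 = 1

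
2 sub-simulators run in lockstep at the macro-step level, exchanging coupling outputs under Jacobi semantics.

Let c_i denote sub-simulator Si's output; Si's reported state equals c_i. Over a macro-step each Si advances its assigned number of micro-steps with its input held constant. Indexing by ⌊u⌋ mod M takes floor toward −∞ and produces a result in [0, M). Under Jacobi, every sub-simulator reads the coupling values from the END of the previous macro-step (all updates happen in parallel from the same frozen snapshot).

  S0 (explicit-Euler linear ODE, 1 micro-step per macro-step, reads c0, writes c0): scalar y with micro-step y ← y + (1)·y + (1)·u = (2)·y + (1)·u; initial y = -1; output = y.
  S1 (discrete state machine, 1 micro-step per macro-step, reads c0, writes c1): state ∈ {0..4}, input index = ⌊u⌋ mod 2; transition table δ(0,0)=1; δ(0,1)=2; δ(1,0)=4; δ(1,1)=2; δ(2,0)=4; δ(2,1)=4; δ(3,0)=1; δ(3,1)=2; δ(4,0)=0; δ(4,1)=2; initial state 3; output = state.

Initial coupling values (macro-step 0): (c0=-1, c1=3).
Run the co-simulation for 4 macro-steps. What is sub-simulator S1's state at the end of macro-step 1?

S1 state at macro-step 1 = 2

macro 1: S0 reads c0=-1 → after 1×micro: -3; S1 reads c0=-1 → after 1×micro: 2 ⇒ (c0=-3, c1=2)
macro 2: S0 reads c0=-3 → after 1×micro: -9; S1 reads c0=-3 → after 1×micro: 4 ⇒ (c0=-9, c1=4)
macro 3: S0 reads c0=-9 → after 1×micro: -27; S1 reads c0=-9 → after 1×micro: 2 ⇒ (c0=-27, c1=2)
macro 4: S0 reads c0=-27 → after 1×micro: -81; S1 reads c0=-27 → after 1×micro: 4 ⇒ (c0=-81, c1=4)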